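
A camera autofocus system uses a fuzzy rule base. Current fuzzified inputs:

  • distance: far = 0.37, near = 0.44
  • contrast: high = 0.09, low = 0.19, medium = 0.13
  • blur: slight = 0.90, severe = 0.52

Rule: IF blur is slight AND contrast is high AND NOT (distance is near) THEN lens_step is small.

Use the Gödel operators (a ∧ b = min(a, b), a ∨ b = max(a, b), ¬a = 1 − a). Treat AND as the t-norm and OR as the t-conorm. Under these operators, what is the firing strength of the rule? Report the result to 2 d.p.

0.09

firing strength: slight=0.90, high=0.09, ¬near=1−0.44=0.56; AND[min(a, b)] → w = 0.09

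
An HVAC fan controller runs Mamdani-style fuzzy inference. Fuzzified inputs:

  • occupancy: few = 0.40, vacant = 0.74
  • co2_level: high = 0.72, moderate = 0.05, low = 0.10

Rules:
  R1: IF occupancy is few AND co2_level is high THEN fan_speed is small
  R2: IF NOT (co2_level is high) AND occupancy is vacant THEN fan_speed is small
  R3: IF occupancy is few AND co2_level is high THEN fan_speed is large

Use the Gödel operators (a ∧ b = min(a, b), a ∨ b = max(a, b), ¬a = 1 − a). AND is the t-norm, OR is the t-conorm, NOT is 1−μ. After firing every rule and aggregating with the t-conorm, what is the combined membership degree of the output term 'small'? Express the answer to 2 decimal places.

R1: few=0.40, high=0.72; AND[min(a, b)] → w = 0.40
R2: ¬high=1−0.72=0.28, vacant=0.74; AND[min(a, b)] → w = 0.28
R3: few=0.40, high=0.72; AND[min(a, b)] → w = 0.40
Rules with consequent 'small': {R1, R2} → strengths 0.40, 0.28
Aggregate via t-conorm [max(a, b)]: 0.40

0.40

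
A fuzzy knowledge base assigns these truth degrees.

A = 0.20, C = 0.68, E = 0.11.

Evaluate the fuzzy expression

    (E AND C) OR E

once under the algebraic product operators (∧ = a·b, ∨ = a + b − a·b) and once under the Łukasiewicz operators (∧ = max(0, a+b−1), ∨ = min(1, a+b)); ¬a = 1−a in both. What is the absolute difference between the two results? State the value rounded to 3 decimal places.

0.067

Under algebraic product:
  E AND C = a·b on (0.1100, 0.6800) = 0.0748
  (E AND C) OR E = a + b − a·b on (0.0748, 0.1100) = 0.1766
  → value = 0.1766
Under Łukasiewicz:
  E AND C = max(0, a+b−1) on (0.11, 0.68) = 0.00
  (E AND C) OR E = min(1, a+b) on (0.00, 0.11) = 0.11
  → value = 0.1100
|0.1766 − 0.1100| = 0.067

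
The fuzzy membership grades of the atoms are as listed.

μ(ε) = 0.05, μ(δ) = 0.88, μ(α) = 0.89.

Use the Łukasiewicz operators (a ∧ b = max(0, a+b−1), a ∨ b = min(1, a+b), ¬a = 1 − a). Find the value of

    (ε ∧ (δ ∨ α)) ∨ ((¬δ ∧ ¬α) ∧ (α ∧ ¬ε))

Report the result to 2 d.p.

0.05

δ ∨ α = min(1, a+b) on (0.88, 0.89) = 1.00
ε ∧ (δ ∨ α) = max(0, a+b−1) on (0.05, 1.00) = 0.05
¬δ = 1 − 0.88 = 0.12
¬α = 1 − 0.89 = 0.11
¬δ ∧ ¬α = max(0, a+b−1) on (0.12, 0.11) = 0.00
¬ε = 1 − 0.05 = 0.95
α ∧ ¬ε = max(0, a+b−1) on (0.89, 0.95) = 0.84
(¬δ ∧ ¬α) ∧ (α ∧ ¬ε) = max(0, a+b−1) on (0.00, 0.84) = 0.00
(ε ∧ (δ ∨ α)) ∨ ((¬δ ∧ ¬α) ∧ (α ∧ ¬ε)) = min(1, a+b) on (0.05, 0.00) = 0.05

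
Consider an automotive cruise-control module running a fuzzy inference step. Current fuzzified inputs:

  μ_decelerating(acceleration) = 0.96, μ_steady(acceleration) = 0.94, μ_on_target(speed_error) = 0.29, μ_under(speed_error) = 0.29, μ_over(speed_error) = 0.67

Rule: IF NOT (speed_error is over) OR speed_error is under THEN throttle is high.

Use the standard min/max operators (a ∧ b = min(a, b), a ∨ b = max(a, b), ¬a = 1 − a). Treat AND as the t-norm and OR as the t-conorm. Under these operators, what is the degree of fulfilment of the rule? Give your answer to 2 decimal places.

firing strength: ¬over=1−0.67=0.33, under=0.29; OR[max(a, b)] → w = 0.33

0.33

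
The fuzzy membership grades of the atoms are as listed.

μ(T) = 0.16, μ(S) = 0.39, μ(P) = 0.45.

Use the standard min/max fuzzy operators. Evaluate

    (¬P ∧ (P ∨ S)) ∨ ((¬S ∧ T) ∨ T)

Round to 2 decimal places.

¬P = 1 − 0.45 = 0.55
P ∨ S = max(a, b) on (0.45, 0.39) = 0.45
¬P ∧ (P ∨ S) = min(a, b) on (0.55, 0.45) = 0.45
¬S = 1 − 0.39 = 0.61
¬S ∧ T = min(a, b) on (0.61, 0.16) = 0.16
(¬S ∧ T) ∨ T = max(a, b) on (0.16, 0.16) = 0.16
(¬P ∧ (P ∨ S)) ∨ ((¬S ∧ T) ∨ T) = max(a, b) on (0.45, 0.16) = 0.45

0.45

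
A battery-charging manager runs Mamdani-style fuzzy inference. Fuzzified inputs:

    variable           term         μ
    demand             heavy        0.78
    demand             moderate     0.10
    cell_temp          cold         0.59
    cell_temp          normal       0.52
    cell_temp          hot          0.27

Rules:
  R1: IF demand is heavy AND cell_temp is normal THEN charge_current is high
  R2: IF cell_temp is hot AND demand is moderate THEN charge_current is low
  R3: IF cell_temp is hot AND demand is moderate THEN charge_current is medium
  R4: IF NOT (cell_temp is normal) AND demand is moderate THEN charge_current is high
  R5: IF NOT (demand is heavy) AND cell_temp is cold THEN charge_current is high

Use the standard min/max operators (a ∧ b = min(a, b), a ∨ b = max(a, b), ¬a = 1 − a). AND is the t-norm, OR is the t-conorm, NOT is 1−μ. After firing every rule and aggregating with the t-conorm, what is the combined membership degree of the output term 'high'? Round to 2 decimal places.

0.52

R1: heavy=0.78, normal=0.52; AND[min(a, b)] → w = 0.52
R2: hot=0.27, moderate=0.10; AND[min(a, b)] → w = 0.10
R3: hot=0.27, moderate=0.10; AND[min(a, b)] → w = 0.10
R4: ¬normal=1−0.52=0.48, moderate=0.10; AND[min(a, b)] → w = 0.10
R5: ¬heavy=1−0.78=0.22, cold=0.59; AND[min(a, b)] → w = 0.22
Rules with consequent 'high': {R1, R4, R5} → strengths 0.52, 0.10, 0.22
Aggregate via t-conorm [max(a, b)]: 0.52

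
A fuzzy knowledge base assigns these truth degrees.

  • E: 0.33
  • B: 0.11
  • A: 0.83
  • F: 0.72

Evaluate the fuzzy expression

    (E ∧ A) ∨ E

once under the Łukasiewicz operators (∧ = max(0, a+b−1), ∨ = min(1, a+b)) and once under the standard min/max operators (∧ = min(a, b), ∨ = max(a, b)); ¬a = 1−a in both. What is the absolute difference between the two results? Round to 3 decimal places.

Under Łukasiewicz:
  E ∧ A = max(0, a+b−1) on (0.33, 0.83) = 0.16
  (E ∧ A) ∨ E = min(1, a+b) on (0.16, 0.33) = 0.49
  → value = 0.4900
Under standard min/max:
  E ∧ A = min(a, b) on (0.33, 0.83) = 0.33
  (E ∧ A) ∨ E = max(a, b) on (0.33, 0.33) = 0.33
  → value = 0.3300
|0.4900 − 0.3300| = 0.160

0.160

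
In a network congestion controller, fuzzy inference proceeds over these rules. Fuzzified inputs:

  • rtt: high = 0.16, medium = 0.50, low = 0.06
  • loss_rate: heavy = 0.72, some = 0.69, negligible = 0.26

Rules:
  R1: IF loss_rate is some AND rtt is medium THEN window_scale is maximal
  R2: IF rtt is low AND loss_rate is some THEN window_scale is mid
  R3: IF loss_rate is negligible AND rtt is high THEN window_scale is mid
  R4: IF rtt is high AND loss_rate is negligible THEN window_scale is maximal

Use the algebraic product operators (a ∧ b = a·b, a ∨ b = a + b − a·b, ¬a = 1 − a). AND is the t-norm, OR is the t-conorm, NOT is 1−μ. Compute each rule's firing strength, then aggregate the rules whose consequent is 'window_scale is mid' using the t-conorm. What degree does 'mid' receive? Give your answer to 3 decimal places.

R1: some=0.69, medium=0.50; AND[a·b] → w = 0.3450
R2: low=0.06, some=0.69; AND[a·b] → w = 0.0414
R3: negligible=0.26, high=0.16; AND[a·b] → w = 0.0416
R4: high=0.16, negligible=0.26; AND[a·b] → w = 0.0416
Rules with consequent 'mid': {R2, R3} → strengths 0.0414, 0.0416
Aggregate via t-conorm [a + b − a·b]: 0.0813

0.081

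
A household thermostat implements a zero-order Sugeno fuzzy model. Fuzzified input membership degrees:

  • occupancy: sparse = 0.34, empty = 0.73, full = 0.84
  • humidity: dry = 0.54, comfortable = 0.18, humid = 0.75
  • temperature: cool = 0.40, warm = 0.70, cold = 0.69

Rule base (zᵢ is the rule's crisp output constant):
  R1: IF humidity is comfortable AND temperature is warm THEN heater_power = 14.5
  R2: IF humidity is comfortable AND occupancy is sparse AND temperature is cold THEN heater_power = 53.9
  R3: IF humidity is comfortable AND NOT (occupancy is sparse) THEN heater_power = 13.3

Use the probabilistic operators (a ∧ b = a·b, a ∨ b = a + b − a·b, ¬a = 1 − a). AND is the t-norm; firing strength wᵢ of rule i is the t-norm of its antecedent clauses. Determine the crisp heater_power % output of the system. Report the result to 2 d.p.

R1 (z=14.5): comfortable=0.18, warm=0.70; AND[a·b] → w = 0.1260
R2 (z=53.9): comfortable=0.18, sparse=0.34, cold=0.69; AND[a·b] → w = 0.0422
R3 (z=13.3): comfortable=0.18, ¬sparse=1−0.34=0.66; AND[a·b] → w = 0.1188
Weighted average = (0.1260·14.5 + 0.0422·53.9 + 0.1188·13.3) / (0.1260 + 0.0422 + 0.1188)
  = 5.6831 / 0.2870 = 19.80

19.80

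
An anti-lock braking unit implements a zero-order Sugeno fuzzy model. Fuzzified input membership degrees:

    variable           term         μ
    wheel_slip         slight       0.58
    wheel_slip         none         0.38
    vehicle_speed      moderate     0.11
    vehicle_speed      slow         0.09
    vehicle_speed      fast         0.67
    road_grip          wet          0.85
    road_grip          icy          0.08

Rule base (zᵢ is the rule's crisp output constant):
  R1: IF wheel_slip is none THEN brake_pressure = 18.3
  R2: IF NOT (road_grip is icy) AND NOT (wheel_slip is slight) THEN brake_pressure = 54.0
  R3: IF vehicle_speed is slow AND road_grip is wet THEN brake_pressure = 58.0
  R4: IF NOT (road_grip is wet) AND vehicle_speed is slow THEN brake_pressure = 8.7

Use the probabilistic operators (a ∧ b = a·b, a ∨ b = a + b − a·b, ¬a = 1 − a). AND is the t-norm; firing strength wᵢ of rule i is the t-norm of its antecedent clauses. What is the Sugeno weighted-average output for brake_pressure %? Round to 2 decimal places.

37.80

R1 (z=18.3): none=0.38 → w = 0.3800
R2 (z=54.0): ¬icy=1−0.08=0.92, ¬slight=1−0.58=0.42; AND[a·b] → w = 0.3864
R3 (z=58.0): slow=0.09, wet=0.85; AND[a·b] → w = 0.0765
R4 (z=8.7): ¬wet=1−0.85=0.15, slow=0.09; AND[a·b] → w = 0.0135
Weighted average = (0.3800·18.3 + 0.3864·54.0 + 0.0765·58.0 + 0.0135·8.7) / (0.3800 + 0.3864 + 0.0765 + 0.0135)
  = 32.3741 / 0.8564 = 37.80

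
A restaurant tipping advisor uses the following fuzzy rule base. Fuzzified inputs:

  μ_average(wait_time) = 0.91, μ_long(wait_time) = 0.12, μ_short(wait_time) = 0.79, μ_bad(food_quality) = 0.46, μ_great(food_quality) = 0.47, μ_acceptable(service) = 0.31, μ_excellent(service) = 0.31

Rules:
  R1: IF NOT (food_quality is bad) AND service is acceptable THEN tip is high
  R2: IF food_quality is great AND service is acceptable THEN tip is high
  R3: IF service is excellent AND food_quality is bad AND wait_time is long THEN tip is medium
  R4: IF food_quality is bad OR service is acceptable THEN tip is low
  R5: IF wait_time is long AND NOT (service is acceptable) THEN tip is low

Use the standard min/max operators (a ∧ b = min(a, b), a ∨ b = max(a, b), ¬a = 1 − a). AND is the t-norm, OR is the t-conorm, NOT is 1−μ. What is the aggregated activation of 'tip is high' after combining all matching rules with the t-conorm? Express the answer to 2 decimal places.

R1: ¬bad=1−0.46=0.54, acceptable=0.31; AND[min(a, b)] → w = 0.31
R2: great=0.47, acceptable=0.31; AND[min(a, b)] → w = 0.31
R3: excellent=0.31, bad=0.46, long=0.12; AND[min(a, b)] → w = 0.12
R4: bad=0.46, acceptable=0.31; OR[max(a, b)] → w = 0.46
R5: long=0.12, ¬acceptable=1−0.31=0.69; AND[min(a, b)] → w = 0.12
Rules with consequent 'high': {R1, R2} → strengths 0.31, 0.31
Aggregate via t-conorm [max(a, b)]: 0.31

0.31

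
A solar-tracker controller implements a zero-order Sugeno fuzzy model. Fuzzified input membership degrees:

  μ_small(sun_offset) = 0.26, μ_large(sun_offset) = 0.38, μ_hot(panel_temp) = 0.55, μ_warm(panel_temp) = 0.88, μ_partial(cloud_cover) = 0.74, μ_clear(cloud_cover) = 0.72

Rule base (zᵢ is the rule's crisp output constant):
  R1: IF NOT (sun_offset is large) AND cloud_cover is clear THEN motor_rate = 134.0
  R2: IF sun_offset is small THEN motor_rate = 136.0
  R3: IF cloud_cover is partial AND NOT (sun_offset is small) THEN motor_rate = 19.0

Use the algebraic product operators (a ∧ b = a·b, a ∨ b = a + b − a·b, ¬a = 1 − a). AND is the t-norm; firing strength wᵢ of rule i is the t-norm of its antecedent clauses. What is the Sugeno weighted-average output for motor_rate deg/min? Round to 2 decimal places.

R1 (z=134.0): ¬large=1−0.38=0.62, clear=0.72; AND[a·b] → w = 0.4464
R2 (z=136.0): small=0.26 → w = 0.2600
R3 (z=19.0): partial=0.74, ¬small=1−0.26=0.74; AND[a·b] → w = 0.5476
Weighted average = (0.4464·134.0 + 0.2600·136.0 + 0.5476·19.0) / (0.4464 + 0.2600 + 0.5476)
  = 105.5820 / 1.2540 = 84.20

84.20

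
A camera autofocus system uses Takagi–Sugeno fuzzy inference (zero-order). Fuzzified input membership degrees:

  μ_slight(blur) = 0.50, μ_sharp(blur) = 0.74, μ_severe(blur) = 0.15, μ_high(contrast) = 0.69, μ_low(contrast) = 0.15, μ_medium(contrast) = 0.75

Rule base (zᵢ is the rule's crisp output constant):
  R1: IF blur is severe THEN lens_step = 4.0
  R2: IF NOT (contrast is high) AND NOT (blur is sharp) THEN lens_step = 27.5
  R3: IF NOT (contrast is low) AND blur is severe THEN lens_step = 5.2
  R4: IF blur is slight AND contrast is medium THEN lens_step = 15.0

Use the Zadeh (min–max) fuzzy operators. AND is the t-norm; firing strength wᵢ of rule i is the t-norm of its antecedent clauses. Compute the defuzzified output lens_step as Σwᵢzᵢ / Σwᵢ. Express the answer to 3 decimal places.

15.123

R1 (z=4.0): severe=0.15 → w = 0.15
R2 (z=27.5): ¬high=1−0.69=0.31, ¬sharp=1−0.74=0.26; AND[min(a, b)] → w = 0.26
R3 (z=5.2): ¬low=1−0.15=0.85, severe=0.15; AND[min(a, b)] → w = 0.15
R4 (z=15.0): slight=0.50, medium=0.75; AND[min(a, b)] → w = 0.50
Weighted average = (0.15·4.0 + 0.26·27.5 + 0.15·5.2 + 0.50·15.0) / (0.15 + 0.26 + 0.15 + 0.50)
  = 16.0300 / 1.0600 = 15.123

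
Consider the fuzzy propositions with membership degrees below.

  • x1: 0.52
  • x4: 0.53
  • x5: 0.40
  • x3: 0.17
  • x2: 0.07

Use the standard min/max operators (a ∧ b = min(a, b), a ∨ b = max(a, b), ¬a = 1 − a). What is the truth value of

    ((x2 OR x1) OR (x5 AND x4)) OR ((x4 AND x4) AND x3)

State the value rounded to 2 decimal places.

x2 OR x1 = max(a, b) on (0.07, 0.52) = 0.52
x5 AND x4 = min(a, b) on (0.40, 0.53) = 0.40
(x2 OR x1) OR (x5 AND x4) = max(a, b) on (0.52, 0.40) = 0.52
x4 AND x4 = min(a, b) on (0.53, 0.53) = 0.53
(x4 AND x4) AND x3 = min(a, b) on (0.53, 0.17) = 0.17
((x2 OR x1) OR (x5 AND x4)) OR ((x4 AND x4) AND x3) = max(a, b) on (0.52, 0.17) = 0.52

0.52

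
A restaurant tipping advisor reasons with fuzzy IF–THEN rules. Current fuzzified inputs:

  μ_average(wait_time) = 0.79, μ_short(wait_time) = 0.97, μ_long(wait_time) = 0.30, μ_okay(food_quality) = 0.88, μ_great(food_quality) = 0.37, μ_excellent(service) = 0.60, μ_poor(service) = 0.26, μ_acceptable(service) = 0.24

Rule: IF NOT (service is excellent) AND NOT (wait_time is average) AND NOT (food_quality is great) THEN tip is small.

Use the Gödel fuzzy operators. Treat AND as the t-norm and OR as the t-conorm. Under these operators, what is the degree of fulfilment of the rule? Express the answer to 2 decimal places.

firing strength: ¬excellent=1−0.60=0.40, ¬average=1−0.79=0.21, ¬great=1−0.37=0.63; AND[min(a, b)] → w = 0.21

0.21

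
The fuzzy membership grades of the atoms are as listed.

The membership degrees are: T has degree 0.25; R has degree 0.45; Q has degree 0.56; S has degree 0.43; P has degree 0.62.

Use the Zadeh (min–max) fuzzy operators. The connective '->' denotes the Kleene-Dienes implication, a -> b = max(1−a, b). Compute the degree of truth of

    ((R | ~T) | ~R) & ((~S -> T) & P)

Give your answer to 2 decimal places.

0.43

~T = 1 − 0.25 = 0.75
R | ~T = max(a, b) on (0.45, 0.75) = 0.75
~R = 1 − 0.45 = 0.55
(R | ~T) | ~R = max(a, b) on (0.75, 0.55) = 0.75
~S = 1 − 0.43 = 0.57
~S -> T  [Kleene-Dienes: max(1−a, b)] with a=0.57, b=0.25 → 0.43
(~S -> T) & P = min(a, b) on (0.43, 0.62) = 0.43
((R | ~T) | ~R) & ((~S -> T) & P) = min(a, b) on (0.75, 0.43) = 0.43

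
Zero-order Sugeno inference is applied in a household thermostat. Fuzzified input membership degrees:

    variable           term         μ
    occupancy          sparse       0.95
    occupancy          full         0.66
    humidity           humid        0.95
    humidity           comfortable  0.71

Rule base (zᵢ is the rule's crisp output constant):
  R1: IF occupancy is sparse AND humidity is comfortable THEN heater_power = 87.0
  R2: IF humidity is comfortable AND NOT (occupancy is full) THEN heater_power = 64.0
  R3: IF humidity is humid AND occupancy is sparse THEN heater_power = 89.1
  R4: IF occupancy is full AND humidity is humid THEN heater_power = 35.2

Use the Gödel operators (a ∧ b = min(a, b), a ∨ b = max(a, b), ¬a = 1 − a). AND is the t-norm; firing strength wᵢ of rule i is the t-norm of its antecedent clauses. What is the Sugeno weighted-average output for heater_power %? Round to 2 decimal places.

71.96

R1 (z=87.0): sparse=0.95, comfortable=0.71; AND[min(a, b)] → w = 0.71
R2 (z=64.0): comfortable=0.71, ¬full=1−0.66=0.34; AND[min(a, b)] → w = 0.34
R3 (z=89.1): humid=0.95, sparse=0.95; AND[min(a, b)] → w = 0.95
R4 (z=35.2): full=0.66, humid=0.95; AND[min(a, b)] → w = 0.66
Weighted average = (0.71·87.0 + 0.34·64.0 + 0.95·89.1 + 0.66·35.2) / (0.71 + 0.34 + 0.95 + 0.66)
  = 191.4070 / 2.6600 = 71.96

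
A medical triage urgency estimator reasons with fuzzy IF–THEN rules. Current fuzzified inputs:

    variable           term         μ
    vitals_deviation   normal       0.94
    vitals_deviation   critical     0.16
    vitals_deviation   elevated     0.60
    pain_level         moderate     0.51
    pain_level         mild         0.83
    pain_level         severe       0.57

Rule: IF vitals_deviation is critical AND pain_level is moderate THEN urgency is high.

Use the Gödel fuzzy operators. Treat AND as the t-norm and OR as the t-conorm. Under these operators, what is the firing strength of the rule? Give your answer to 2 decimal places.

0.16

firing strength: critical=0.16, moderate=0.51; AND[min(a, b)] → w = 0.16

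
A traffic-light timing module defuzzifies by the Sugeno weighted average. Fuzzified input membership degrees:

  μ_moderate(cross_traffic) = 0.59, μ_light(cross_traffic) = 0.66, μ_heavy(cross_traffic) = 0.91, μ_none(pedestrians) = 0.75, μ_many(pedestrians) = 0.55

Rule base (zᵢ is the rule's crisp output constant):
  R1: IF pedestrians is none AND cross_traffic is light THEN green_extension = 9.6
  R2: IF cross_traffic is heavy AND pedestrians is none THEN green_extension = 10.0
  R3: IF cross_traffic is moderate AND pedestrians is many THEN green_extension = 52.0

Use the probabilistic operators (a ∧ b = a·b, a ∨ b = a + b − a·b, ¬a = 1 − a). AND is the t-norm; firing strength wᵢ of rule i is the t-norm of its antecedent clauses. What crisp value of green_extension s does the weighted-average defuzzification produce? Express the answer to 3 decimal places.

R1 (z=9.6): none=0.75, light=0.66; AND[a·b] → w = 0.4950
R2 (z=10.0): heavy=0.91, none=0.75; AND[a·b] → w = 0.6825
R3 (z=52.0): moderate=0.59, many=0.55; AND[a·b] → w = 0.3245
Weighted average = (0.4950·9.6 + 0.6825·10.0 + 0.3245·52.0) / (0.4950 + 0.6825 + 0.3245)
  = 28.4510 / 1.5020 = 18.942

18.942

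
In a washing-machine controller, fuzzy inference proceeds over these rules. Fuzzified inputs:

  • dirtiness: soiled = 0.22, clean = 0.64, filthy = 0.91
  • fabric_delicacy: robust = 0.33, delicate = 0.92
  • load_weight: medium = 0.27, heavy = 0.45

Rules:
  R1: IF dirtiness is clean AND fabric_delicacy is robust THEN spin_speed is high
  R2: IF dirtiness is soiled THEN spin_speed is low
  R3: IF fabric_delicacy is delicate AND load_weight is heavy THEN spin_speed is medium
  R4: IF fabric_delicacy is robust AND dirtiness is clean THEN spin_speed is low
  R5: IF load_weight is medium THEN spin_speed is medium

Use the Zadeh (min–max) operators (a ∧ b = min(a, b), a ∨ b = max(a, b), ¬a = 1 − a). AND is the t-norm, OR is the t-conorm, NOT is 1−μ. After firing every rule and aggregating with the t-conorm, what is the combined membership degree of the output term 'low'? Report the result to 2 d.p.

R1: clean=0.64, robust=0.33; AND[min(a, b)] → w = 0.33
R2: soiled=0.22 → w = 0.22
R3: delicate=0.92, heavy=0.45; AND[min(a, b)] → w = 0.45
R4: robust=0.33, clean=0.64; AND[min(a, b)] → w = 0.33
R5: medium=0.27 → w = 0.27
Rules with consequent 'low': {R2, R4} → strengths 0.22, 0.33
Aggregate via t-conorm [max(a, b)]: 0.33

0.33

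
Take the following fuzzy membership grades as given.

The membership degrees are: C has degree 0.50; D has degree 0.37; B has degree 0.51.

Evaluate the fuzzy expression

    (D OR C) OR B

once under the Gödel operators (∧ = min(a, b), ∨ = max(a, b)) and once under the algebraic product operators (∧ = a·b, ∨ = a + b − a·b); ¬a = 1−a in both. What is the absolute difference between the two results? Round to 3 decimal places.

Under Gödel:
  D OR C = max(a, b) on (0.37, 0.50) = 0.50
  (D OR C) OR B = max(a, b) on (0.50, 0.51) = 0.51
  → value = 0.5100
Under algebraic product:
  D OR C = a + b − a·b on (0.3700, 0.5000) = 0.6850
  (D OR C) OR B = a + b − a·b on (0.6850, 0.5100) = 0.8457
  → value = 0.8457
|0.5100 − 0.8457| = 0.336

0.336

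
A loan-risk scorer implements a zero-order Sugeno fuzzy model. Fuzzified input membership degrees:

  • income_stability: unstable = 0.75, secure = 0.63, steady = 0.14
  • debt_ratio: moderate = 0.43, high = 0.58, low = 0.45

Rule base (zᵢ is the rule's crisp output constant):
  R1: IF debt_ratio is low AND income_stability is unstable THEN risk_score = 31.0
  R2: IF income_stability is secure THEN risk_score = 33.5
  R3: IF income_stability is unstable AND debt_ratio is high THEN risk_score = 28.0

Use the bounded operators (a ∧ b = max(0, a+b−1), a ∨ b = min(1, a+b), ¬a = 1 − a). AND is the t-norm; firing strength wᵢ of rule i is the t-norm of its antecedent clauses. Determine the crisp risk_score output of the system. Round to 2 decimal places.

31.50

R1 (z=31.0): low=0.45, unstable=0.75; AND[max(0, a+b−1)] → w = 0.20
R2 (z=33.5): secure=0.63 → w = 0.63
R3 (z=28.0): unstable=0.75, high=0.58; AND[max(0, a+b−1)] → w = 0.33
Weighted average = (0.20·31.0 + 0.63·33.5 + 0.33·28.0) / (0.20 + 0.63 + 0.33)
  = 36.5450 / 1.1600 = 31.50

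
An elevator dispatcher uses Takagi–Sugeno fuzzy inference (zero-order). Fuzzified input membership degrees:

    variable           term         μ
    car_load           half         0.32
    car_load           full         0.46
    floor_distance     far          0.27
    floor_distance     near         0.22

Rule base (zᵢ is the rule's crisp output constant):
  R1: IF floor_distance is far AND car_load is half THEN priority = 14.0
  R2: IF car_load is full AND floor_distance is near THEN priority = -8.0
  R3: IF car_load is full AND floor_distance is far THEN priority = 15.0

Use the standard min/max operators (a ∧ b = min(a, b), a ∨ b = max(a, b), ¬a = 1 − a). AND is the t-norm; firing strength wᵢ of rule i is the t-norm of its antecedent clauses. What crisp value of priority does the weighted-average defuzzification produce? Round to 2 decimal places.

7.99

R1 (z=14.0): far=0.27, half=0.32; AND[min(a, b)] → w = 0.27
R2 (z=-8.0): full=0.46, near=0.22; AND[min(a, b)] → w = 0.22
R3 (z=15.0): full=0.46, far=0.27; AND[min(a, b)] → w = 0.27
Weighted average = (0.27·14.0 + 0.22·-8.0 + 0.27·15.0) / (0.27 + 0.22 + 0.27)
  = 6.0700 / 0.7600 = 7.99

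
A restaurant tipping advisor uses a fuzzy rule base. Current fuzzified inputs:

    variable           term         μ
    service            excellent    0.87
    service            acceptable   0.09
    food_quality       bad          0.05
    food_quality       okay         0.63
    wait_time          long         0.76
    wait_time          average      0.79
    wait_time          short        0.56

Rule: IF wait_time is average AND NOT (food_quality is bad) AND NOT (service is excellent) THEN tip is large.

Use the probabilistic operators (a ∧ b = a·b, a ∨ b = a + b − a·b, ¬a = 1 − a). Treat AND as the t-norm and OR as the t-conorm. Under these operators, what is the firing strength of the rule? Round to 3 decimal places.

firing strength: average=0.79, ¬bad=1−0.05=0.95, ¬excellent=1−0.87=0.13; AND[a·b] → w = 0.0976

0.098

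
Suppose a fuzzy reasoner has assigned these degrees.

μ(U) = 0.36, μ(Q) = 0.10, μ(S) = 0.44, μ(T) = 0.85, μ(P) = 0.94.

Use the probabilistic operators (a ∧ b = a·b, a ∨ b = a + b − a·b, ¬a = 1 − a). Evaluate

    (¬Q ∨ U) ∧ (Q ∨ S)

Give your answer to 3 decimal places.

¬Q = 1 − 0.1000 = 0.9000
¬Q ∨ U = a + b − a·b on (0.9000, 0.3600) = 0.9360
Q ∨ S = a + b − a·b on (0.1000, 0.4400) = 0.4960
(¬Q ∨ U) ∧ (Q ∨ S) = a·b on (0.9360, 0.4960) = 0.4643

0.464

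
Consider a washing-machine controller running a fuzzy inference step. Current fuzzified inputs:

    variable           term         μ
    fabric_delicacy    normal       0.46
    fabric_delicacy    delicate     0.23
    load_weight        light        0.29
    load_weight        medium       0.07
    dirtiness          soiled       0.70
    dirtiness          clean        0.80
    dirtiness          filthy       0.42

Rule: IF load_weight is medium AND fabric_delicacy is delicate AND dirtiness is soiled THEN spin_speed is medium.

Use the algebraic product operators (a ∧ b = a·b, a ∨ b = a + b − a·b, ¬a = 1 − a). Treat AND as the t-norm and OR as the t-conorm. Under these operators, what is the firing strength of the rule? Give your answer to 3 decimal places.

firing strength: medium=0.07, delicate=0.23, soiled=0.70; AND[a·b] → w = 0.0113

0.011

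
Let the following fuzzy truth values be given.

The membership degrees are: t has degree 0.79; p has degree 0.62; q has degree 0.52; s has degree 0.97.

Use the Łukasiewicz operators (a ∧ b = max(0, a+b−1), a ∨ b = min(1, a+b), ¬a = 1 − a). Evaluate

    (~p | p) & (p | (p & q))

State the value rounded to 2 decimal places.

~p = 1 − 0.62 = 0.38
~p | p = min(1, a+b) on (0.38, 0.62) = 1.00
p & q = max(0, a+b−1) on (0.62, 0.52) = 0.14
p | (p & q) = min(1, a+b) on (0.62, 0.14) = 0.76
(~p | p) & (p | (p & q)) = max(0, a+b−1) on (1.00, 0.76) = 0.76

0.76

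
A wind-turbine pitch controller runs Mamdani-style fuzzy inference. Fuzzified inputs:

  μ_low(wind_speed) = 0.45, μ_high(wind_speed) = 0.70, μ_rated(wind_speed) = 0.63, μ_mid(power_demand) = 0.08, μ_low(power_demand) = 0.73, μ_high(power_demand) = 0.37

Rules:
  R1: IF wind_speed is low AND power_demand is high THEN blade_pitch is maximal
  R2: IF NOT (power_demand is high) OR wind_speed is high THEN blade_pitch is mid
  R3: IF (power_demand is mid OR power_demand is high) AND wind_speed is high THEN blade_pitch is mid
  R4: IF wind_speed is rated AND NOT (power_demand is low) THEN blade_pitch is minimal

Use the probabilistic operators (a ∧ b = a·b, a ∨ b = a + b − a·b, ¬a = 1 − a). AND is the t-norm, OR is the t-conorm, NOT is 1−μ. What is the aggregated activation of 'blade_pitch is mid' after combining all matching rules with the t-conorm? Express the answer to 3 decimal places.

0.922

R1: low=0.45, high=0.37; AND[a·b] → w = 0.1665
R2: ¬high=1−0.37=0.63, high=0.70; OR[a + b − a·b] → w = 0.8890
R3: (mid=0.08 OR high=0.37) = 0.4204; AND[a·b] with high=0.70 → w = 0.2943
R4: rated=0.63, ¬low=1−0.73=0.27; AND[a·b] → w = 0.1701
Rules with consequent 'mid': {R2, R3} → strengths 0.8890, 0.2943
Aggregate via t-conorm [a + b − a·b]: 0.9217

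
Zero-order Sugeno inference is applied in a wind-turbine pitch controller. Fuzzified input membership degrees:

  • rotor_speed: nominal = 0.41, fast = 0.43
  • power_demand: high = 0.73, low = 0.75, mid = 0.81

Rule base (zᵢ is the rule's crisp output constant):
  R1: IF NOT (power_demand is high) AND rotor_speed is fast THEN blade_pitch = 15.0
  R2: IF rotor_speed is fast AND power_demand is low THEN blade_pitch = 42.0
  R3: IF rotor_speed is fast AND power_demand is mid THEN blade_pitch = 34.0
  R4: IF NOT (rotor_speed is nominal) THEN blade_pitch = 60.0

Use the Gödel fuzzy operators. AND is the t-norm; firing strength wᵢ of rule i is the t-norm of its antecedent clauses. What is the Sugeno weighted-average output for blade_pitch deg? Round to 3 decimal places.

R1 (z=15.0): ¬high=1−0.73=0.27, fast=0.43; AND[min(a, b)] → w = 0.27
R2 (z=42.0): fast=0.43, low=0.75; AND[min(a, b)] → w = 0.43
R3 (z=34.0): fast=0.43, mid=0.81; AND[min(a, b)] → w = 0.43
R4 (z=60.0): ¬nominal=1−0.41=0.59 → w = 0.59
Weighted average = (0.27·15.0 + 0.43·42.0 + 0.43·34.0 + 0.59·60.0) / (0.27 + 0.43 + 0.43 + 0.59)
  = 72.1300 / 1.7200 = 41.936

41.936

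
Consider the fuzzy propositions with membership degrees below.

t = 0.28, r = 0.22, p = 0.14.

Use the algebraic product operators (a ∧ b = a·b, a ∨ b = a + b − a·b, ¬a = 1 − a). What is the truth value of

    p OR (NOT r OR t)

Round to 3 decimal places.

0.864

NOT r = 1 − 0.2200 = 0.7800
NOT r OR t = a + b − a·b on (0.7800, 0.2800) = 0.8416
p OR (NOT r OR t) = a + b − a·b on (0.1400, 0.8416) = 0.8638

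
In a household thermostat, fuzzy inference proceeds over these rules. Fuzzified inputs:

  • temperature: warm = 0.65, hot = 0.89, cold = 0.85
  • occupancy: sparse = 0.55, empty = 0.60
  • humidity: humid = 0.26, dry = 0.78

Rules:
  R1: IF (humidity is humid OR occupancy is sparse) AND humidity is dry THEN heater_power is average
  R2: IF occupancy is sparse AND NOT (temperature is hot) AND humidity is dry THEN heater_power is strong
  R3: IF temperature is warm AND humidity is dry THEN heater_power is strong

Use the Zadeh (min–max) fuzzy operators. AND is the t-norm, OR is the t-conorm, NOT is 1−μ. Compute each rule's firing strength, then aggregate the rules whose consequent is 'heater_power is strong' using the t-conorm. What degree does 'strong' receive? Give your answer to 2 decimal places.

0.65

R1: (humid=0.26 OR sparse=0.55) = 0.55; AND[min(a, b)] with dry=0.78 → w = 0.55
R2: sparse=0.55, ¬hot=1−0.89=0.11, dry=0.78; AND[min(a, b)] → w = 0.11
R3: warm=0.65, dry=0.78; AND[min(a, b)] → w = 0.65
Rules with consequent 'strong': {R2, R3} → strengths 0.11, 0.65
Aggregate via t-conorm [max(a, b)]: 0.65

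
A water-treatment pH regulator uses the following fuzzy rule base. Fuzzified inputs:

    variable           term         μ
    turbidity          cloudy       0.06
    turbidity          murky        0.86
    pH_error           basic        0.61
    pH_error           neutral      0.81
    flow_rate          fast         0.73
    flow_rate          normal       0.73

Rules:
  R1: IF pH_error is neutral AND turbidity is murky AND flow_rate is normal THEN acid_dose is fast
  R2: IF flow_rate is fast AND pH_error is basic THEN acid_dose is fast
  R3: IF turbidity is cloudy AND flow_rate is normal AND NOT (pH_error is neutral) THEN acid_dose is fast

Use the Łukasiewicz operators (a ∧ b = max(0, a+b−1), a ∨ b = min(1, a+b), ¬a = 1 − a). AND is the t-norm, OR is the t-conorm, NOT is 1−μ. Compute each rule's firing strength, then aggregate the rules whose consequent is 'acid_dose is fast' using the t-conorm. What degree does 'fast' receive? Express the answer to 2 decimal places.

0.74

R1: neutral=0.81, murky=0.86, normal=0.73; AND[max(0, a+b−1)] → w = 0.40
R2: fast=0.73, basic=0.61; AND[max(0, a+b−1)] → w = 0.34
R3: cloudy=0.06, normal=0.73, ¬neutral=1−0.81=0.19; AND[max(0, a+b−1)] → w = 0.00
Rules with consequent 'fast': {R1, R2, R3} → strengths 0.40, 0.34, 0.00
Aggregate via t-conorm [min(1, a+b)]: 0.74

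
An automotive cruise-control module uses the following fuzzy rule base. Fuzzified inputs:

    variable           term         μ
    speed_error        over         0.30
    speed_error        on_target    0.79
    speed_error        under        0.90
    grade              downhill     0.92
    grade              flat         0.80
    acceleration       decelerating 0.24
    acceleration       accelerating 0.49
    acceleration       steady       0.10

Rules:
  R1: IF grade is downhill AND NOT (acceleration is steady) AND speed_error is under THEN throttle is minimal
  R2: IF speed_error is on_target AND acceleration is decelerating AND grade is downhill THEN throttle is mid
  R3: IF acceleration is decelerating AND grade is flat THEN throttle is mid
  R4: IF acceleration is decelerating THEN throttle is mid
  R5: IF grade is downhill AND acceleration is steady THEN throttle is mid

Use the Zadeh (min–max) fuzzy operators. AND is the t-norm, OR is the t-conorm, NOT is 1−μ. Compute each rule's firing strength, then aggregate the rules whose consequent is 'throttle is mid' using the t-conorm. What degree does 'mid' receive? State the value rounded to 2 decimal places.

0.24

R1: downhill=0.92, ¬steady=1−0.10=0.90, under=0.90; AND[min(a, b)] → w = 0.90
R2: on_target=0.79, decelerating=0.24, downhill=0.92; AND[min(a, b)] → w = 0.24
R3: decelerating=0.24, flat=0.80; AND[min(a, b)] → w = 0.24
R4: decelerating=0.24 → w = 0.24
R5: downhill=0.92, steady=0.10; AND[min(a, b)] → w = 0.10
Rules with consequent 'mid': {R2, R3, R4, R5} → strengths 0.24, 0.24, 0.24, 0.10
Aggregate via t-conorm [max(a, b)]: 0.24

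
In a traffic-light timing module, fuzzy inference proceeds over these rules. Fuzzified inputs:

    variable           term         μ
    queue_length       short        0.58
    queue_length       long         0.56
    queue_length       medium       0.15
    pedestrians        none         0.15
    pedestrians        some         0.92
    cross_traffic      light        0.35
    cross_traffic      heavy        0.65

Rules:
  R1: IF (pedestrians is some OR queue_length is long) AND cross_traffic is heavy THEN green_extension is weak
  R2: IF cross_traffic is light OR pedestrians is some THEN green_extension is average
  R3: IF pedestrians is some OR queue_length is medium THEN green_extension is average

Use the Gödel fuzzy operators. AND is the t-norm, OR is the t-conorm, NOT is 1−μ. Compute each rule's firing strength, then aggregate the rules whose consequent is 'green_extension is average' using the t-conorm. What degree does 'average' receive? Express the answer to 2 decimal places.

R1: (some=0.92 OR long=0.56) = 0.92; AND[min(a, b)] with heavy=0.65 → w = 0.65
R2: light=0.35, some=0.92; OR[max(a, b)] → w = 0.92
R3: some=0.92, medium=0.15; OR[max(a, b)] → w = 0.92
Rules with consequent 'average': {R2, R3} → strengths 0.92, 0.92
Aggregate via t-conorm [max(a, b)]: 0.92

0.92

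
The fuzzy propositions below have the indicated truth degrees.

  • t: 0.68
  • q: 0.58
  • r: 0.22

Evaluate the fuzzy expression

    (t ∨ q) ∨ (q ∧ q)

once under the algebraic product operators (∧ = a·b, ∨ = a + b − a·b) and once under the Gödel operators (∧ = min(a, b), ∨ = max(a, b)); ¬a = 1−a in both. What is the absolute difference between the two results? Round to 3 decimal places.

Under algebraic product:
  t ∨ q = a + b − a·b on (0.6800, 0.5800) = 0.8656
  q ∧ q = a·b on (0.5800, 0.5800) = 0.3364
  (t ∨ q) ∨ (q ∧ q) = a + b − a·b on (0.8656, 0.3364) = 0.9108
  → value = 0.9108
Under Gödel:
  t ∨ q = max(a, b) on (0.68, 0.58) = 0.68
  q ∧ q = min(a, b) on (0.58, 0.58) = 0.58
  (t ∨ q) ∨ (q ∧ q) = max(a, b) on (0.68, 0.58) = 0.68
  → value = 0.6800
|0.9108 − 0.6800| = 0.231

0.231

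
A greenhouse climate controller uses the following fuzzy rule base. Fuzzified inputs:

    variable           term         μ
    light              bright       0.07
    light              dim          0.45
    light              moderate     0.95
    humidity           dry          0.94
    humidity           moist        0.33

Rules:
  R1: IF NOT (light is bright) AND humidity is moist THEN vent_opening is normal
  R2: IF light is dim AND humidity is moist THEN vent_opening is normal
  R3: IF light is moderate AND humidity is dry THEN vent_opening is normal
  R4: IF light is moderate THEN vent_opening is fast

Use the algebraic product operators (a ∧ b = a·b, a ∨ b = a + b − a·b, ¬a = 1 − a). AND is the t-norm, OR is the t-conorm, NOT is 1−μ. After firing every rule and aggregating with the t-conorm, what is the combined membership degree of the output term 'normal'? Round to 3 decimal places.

0.937

R1: ¬bright=1−0.07=0.93, moist=0.33; AND[a·b] → w = 0.3069
R2: dim=0.45, moist=0.33; AND[a·b] → w = 0.1485
R3: moderate=0.95, dry=0.94; AND[a·b] → w = 0.8930
R4: moderate=0.95 → w = 0.9500
Rules with consequent 'normal': {R1, R2, R3} → strengths 0.3069, 0.1485, 0.8930
Aggregate via t-conorm [a + b − a·b]: 0.9369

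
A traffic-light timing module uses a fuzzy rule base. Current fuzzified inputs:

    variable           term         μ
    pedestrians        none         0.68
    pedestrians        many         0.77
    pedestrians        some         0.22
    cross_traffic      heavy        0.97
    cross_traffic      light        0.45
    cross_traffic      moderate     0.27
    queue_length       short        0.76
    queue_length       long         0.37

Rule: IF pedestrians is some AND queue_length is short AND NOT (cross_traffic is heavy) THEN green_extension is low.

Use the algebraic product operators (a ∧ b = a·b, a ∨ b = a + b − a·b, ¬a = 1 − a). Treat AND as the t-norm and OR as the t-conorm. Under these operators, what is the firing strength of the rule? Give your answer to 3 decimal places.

firing strength: some=0.22, short=0.76, ¬heavy=1−0.97=0.03; AND[a·b] → w = 0.0050

0.005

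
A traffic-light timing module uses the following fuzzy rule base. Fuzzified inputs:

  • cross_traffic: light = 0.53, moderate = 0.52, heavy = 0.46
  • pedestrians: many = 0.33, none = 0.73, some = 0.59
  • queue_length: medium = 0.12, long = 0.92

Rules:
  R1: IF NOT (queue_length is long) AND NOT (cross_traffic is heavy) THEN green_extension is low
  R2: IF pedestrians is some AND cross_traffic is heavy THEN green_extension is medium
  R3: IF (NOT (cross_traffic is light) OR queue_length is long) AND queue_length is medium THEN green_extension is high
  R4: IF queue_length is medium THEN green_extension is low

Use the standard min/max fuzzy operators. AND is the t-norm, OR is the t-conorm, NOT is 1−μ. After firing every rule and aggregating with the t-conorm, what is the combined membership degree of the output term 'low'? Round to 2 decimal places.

0.12

R1: ¬long=1−0.92=0.08, ¬heavy=1−0.46=0.54; AND[min(a, b)] → w = 0.08
R2: some=0.59, heavy=0.46; AND[min(a, b)] → w = 0.46
R3: (¬light=1−0.53=0.47 OR long=0.92) = 0.92; AND[min(a, b)] with medium=0.12 → w = 0.12
R4: medium=0.12 → w = 0.12
Rules with consequent 'low': {R1, R4} → strengths 0.08, 0.12
Aggregate via t-conorm [max(a, b)]: 0.12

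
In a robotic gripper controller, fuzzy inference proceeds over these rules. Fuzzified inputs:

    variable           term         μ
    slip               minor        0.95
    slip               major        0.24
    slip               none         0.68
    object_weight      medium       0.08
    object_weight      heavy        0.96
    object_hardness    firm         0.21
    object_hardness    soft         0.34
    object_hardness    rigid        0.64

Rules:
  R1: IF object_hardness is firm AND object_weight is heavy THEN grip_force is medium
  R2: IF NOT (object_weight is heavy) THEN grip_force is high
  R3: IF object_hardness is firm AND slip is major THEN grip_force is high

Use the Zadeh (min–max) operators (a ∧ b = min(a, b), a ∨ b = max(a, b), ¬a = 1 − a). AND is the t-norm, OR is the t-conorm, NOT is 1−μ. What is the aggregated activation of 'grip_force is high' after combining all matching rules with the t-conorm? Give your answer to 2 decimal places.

R1: firm=0.21, heavy=0.96; AND[min(a, b)] → w = 0.21
R2: ¬heavy=1−0.96=0.04 → w = 0.04
R3: firm=0.21, major=0.24; AND[min(a, b)] → w = 0.21
Rules with consequent 'high': {R2, R3} → strengths 0.04, 0.21
Aggregate via t-conorm [max(a, b)]: 0.21

0.21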